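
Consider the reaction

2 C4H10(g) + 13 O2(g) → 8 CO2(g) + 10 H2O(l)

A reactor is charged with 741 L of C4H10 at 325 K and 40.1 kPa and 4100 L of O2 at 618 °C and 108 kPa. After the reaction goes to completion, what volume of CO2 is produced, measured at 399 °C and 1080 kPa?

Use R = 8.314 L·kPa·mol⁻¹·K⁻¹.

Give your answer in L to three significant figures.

190 L

n(C4H10) = PV/RT = (40.1 × 741) / (8.314 × 325) = 11.00 mol
n(O2) = PV/RT = (108 × 4100) / (8.314 × 891.15) = 59.76 mol
For 11.00 mol C4H10, stoichiometry requires (13/2) × 11.00 = 71.50 mol O2; 59.76 mol is available, so O2 is limiting.
n(CO2) = (8/13) × 59.76 = 36.78 mol
V(CO2) = nRT/P = 36.78 × 8.314 × 672.15 / 1080 = 190.3 L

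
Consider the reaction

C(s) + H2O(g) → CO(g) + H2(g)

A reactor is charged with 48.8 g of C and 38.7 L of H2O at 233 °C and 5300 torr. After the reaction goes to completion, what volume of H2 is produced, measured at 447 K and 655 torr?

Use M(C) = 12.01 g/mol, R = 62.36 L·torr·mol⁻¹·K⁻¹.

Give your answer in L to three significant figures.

173 L

n(C) = 48.8 / 12.01 = 4.063 mol
n(H2O) = PV/RT = (5300 × 38.7) / (62.36 × 506.15) = 6.498 mol
For 4.063 mol C, stoichiometry requires (1/1) × 4.063 = 4.063 mol H2O; 6.498 mol is available, so C is limiting.
n(H2) = (1/1) × 4.063 = 4.063 mol
V(H2) = nRT/P = 4.063 × 62.36 × 447 / 655 = 172.9 L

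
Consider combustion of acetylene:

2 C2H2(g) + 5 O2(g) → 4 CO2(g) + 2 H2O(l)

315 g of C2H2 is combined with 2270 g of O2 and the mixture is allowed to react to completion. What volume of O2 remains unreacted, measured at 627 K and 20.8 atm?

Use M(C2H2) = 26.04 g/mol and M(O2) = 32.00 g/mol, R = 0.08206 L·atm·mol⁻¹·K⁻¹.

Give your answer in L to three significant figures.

n(C2H2) = 315 / 26.04 = 12.10 mol
n(O2) = 2270 / 32.00 = 70.94 mol
For 12.10 mol C2H2, stoichiometry requires (5/2) × 12.10 = 30.25 mol O2; 70.94 mol is available, so C2H2 is limiting.
n(O2) consumed = (5/2) × 12.10 = 30.25 mol; remaining = 70.94 − 30.25 = 40.69 mol
V(O2) = nRT/P = 40.69 × 0.08206 × 627 / 20.8 = 100.7 L

101 L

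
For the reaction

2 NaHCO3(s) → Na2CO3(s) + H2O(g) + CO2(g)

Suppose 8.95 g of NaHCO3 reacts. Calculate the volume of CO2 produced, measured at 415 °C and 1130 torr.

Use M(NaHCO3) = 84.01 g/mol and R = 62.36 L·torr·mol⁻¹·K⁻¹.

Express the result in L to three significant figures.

n(NaHCO3) = 8.950 / 84.01 = 0.1065 mol
n(CO2) = (1/2) × 0.1065 = 0.05325 mol
V = nRT/P = 0.05325 × 62.36 × 688.15 / 1130 = 2.022 L

2.02 L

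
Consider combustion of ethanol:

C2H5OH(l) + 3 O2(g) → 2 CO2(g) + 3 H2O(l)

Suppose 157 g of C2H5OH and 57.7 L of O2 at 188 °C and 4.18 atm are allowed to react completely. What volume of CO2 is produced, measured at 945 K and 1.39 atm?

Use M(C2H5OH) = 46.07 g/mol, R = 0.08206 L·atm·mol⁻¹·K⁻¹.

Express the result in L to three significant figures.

n(C2H5OH) = 157 / 46.07 = 3.408 mol
n(O2) = PV/RT = (4.18 × 57.7) / (0.08206 × 461.15) = 6.374 mol
For 3.408 mol C2H5OH, stoichiometry requires (3/1) × 3.408 = 10.22 mol O2; 6.374 mol is available, so O2 is limiting.
n(CO2) = (2/3) × 6.374 = 4.249 mol
V(CO2) = nRT/P = 4.249 × 0.08206 × 945 / 1.39 = 237.0 L

237 L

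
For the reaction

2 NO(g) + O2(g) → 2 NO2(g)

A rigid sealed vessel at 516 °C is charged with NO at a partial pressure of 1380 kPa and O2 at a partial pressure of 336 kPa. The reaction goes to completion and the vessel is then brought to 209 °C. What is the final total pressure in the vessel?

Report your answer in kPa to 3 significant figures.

843 kPa

Because the vessel is rigid and T is held at 516 °C, work the stoichiometry in partial pressures (P_i = n_iRT/V).
P(O2) required for 1380 kPa of NO = (1/2) × 1380 = 690.0 kPa; available 336 kPa, so O2 is limiting.
P(NO) remaining = 1380 − (2/1) × 336 = 708.0 kPa
P(gaseous products) = (2)/1 × 336 = 672.0 kPa
P_total at 516 °C = 708.0 + 672.0 = 1380 kPa
Scaling to 209 °C: P = 1380 × 482.15/789.15 = 843.1 kPa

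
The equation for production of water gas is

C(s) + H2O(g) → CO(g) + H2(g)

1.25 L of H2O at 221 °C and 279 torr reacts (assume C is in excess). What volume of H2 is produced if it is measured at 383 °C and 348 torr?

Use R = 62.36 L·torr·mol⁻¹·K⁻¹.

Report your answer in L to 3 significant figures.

1.33 L

n(H2O) = PV/RT = (279 × 1.25) / (62.36 × 494.15) = 0.01132 mol
n(H2) = (1/1) × 0.01132 = 0.01132 mol
V = nRT/P = 0.01132 × 62.36 × 656.15 / 348 = 1.331 L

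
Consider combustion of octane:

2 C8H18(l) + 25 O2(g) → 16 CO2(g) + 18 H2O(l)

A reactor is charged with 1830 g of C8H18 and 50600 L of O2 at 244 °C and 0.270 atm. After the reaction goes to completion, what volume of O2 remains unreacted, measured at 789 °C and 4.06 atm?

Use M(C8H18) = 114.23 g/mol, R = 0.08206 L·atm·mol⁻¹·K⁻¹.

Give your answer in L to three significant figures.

n(C8H18) = 1830 / 114.23 = 16.02 mol
n(O2) = PV/RT = (0.270 × 50600) / (0.08206 × 517.15) = 321.9 mol
For 16.02 mol C8H18, stoichiometry requires (25/2) × 16.02 = 200.2 mol O2; 321.9 mol is available, so C8H18 is limiting.
n(O2) consumed = (25/2) × 16.02 = 200.2 mol; remaining = 321.9 − 200.2 = 121.7 mol
V(O2) = nRT/P = 121.7 × 0.08206 × 1062.15 / 4.06 = 2613 L

2610 L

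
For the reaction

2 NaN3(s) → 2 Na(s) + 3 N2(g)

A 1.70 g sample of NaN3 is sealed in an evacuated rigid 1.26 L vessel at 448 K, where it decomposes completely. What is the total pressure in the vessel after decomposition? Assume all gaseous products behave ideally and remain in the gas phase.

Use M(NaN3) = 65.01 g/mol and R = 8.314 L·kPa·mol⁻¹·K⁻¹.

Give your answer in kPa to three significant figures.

116 kPa

n(NaN3) = 1.70 / 65.01 = 0.02615 mol
n(gas produced) = (3/2) × 0.02615 = 0.03922 mol
P = nRT/V = 0.03922 × 8.314 × 448 / 1.26 = 115.9 kPa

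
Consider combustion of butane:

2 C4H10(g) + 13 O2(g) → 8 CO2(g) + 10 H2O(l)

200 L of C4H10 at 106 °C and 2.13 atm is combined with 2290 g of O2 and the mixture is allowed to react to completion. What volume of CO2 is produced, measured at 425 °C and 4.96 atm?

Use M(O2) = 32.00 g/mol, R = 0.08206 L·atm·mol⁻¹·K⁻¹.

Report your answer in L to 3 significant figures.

509 L

n(C4H10) = PV/RT = (2.13 × 200) / (0.08206 × 379.15) = 13.69 mol
n(O2) = 2290 / 32.00 = 71.56 mol
For 13.69 mol C4H10, stoichiometry requires (13/2) × 13.69 = 88.98 mol O2; 71.56 mol is available, so O2 is limiting.
n(CO2) = (8/13) × 71.56 = 44.04 mol
V(CO2) = nRT/P = 44.04 × 0.08206 × 698.15 / 4.96 = 508.7 L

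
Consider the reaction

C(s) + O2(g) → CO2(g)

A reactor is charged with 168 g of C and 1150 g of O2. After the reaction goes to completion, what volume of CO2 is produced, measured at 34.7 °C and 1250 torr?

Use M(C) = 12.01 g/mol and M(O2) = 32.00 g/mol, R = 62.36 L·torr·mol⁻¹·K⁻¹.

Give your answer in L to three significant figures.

215 L

n(C) = 168 / 12.01 = 13.99 mol
n(O2) = 1150 / 32.00 = 35.94 mol
For 13.99 mol C, stoichiometry requires (1/1) × 13.99 = 13.99 mol O2; 35.94 mol is available, so C is limiting.
n(CO2) = (1/1) × 13.99 = 13.99 mol
V(CO2) = nRT/P = 13.99 × 62.36 × 307.85 / 1250 = 214.9 L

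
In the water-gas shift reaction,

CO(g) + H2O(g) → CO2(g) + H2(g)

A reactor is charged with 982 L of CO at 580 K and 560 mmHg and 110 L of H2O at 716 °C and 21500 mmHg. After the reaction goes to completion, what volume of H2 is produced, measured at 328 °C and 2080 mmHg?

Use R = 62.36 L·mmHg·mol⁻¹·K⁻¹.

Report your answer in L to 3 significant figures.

274 L

n(CO) = PV/RT = (560 × 982) / (62.36 × 580) = 15.20 mol
n(H2O) = PV/RT = (21500 × 110) / (62.36 × 989.15) = 38.34 mol
For 15.20 mol CO, stoichiometry requires (1/1) × 15.20 = 15.20 mol H2O; 38.34 mol is available, so CO is limiting.
n(H2) = (1/1) × 15.20 = 15.20 mol
V(H2) = nRT/P = 15.20 × 62.36 × 601.15 / 2080 = 273.9 L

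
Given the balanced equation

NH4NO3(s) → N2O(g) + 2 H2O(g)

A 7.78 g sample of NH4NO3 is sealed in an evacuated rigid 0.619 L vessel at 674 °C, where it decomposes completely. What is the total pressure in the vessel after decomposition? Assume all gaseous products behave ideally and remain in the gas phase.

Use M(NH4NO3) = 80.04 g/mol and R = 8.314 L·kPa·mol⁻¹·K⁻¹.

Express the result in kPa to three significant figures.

3710 kPa

n(NH4NO3) = 7.78 / 80.04 = 0.09720 mol
n(gas produced) = (3/1) × 0.09720 = 0.2916 mol
P = nRT/V = 0.2916 × 8.314 × 947.15 / 0.619 = 3710 kPa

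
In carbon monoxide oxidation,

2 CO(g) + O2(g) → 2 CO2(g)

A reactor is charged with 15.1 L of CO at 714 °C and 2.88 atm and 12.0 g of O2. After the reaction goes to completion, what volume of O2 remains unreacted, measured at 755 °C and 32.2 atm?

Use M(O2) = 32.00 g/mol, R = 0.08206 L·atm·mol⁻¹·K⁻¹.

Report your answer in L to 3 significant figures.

n(CO) = PV/RT = (2.88 × 15.1) / (0.08206 × 987.15) = 0.5369 mol
n(O2) = 12.0 / 32.00 = 0.3750 mol
For 0.5369 mol CO, stoichiometry requires (1/2) × 0.5369 = 0.2685 mol O2; 0.3750 mol is available, so CO is limiting.
n(O2) consumed = (1/2) × 0.5369 = 0.2685 mol; remaining = 0.3750 − 0.2685 = 0.1065 mol
V(O2) = nRT/P = 0.1065 × 0.08206 × 1028.15 / 32.2 = 0.2790 L

0.279 L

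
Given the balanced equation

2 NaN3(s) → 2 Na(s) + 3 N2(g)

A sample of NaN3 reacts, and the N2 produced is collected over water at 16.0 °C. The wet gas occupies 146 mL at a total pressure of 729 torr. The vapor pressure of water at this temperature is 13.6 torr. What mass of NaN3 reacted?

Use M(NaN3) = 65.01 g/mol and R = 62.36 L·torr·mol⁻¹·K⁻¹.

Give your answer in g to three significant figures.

0.251 g

P(N2) = 729 − 13.6 = 715.4 torr
n(N2) = PV/RT = (715.4 × 0.1460) / (62.36 × 289.15) = 0.005793 mol
n(NaN3) = (2/3) × 0.005793 = 0.003862 mol
m(NaN3) = 0.003862 × 65.01 = 0.2511 g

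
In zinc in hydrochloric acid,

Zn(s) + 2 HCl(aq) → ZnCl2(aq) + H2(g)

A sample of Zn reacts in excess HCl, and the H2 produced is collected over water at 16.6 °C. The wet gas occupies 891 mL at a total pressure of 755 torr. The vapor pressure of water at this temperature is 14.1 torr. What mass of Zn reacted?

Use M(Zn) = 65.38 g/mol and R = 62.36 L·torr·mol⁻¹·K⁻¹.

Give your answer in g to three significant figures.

P(H2) = 755 − 14.1 = 740.9 torr
n(H2) = PV/RT = (740.9 × 0.8910) / (62.36 × 289.75) = 0.03653 mol
n(Zn) = (1/1) × 0.03653 = 0.03653 mol
m(Zn) = 0.03653 × 65.38 = 2.388 g

2.39 g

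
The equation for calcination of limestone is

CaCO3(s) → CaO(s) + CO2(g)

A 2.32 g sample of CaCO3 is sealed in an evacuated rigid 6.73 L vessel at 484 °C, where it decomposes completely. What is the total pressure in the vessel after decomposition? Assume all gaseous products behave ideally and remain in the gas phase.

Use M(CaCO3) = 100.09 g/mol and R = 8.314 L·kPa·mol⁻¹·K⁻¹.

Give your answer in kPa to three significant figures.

21.7 kPa

n(CaCO3) = 2.32 / 100.09 = 0.02318 mol
n(gas produced) = (1/1) × 0.02318 = 0.02318 mol
P = nRT/V = 0.02318 × 8.314 × 757.15 / 6.73 = 21.68 kPa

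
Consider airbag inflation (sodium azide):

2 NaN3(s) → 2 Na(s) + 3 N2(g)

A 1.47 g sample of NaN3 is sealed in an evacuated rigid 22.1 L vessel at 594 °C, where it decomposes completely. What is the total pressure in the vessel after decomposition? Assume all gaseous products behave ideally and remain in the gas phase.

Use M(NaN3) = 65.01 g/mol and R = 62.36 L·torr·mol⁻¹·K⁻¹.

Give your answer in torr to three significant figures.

n(NaN3) = 1.47 / 65.01 = 0.02261 mol
n(gas produced) = (3/2) × 0.02261 = 0.03392 mol
P = nRT/V = 0.03392 × 62.36 × 867.15 / 22.1 = 83.00 torr

83.0 torr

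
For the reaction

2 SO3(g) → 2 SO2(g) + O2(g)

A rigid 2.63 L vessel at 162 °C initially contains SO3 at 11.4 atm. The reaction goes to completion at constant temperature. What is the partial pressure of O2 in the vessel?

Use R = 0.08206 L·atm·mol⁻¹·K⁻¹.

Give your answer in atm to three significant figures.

n(SO3)₀ = PV/RT = (11.4 × 2.63) / (0.08206 × 435.15) = 0.8396 mol
n(O2) = (1/2) × 0.8396 = 0.4198 mol
P(O2) = nRT/V = 0.4198 × 0.08206 × 435.15 / 2.63 = 5.700 atm

5.70 atm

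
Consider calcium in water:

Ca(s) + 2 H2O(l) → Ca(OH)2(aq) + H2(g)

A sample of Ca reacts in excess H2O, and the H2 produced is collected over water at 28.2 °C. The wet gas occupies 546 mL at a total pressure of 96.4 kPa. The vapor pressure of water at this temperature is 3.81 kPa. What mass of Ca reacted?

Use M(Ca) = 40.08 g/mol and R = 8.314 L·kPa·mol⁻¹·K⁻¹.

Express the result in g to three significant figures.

0.809 g

P(H2) = 96.4 − 3.81 = 92.59 kPa
n(H2) = PV/RT = (92.59 × 0.5460) / (8.314 × 301.35) = 0.02018 mol
n(Ca) = (1/1) × 0.02018 = 0.02018 mol
m(Ca) = 0.02018 × 40.08 = 0.8088 g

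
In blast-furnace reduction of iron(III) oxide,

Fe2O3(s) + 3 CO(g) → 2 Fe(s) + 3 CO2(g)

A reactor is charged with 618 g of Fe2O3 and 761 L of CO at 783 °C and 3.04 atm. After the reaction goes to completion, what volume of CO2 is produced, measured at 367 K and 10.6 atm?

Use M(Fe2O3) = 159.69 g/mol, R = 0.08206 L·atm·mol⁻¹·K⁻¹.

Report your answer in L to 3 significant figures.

33.0 L

n(Fe2O3) = 618 / 159.69 = 3.870 mol
n(CO) = PV/RT = (3.04 × 761) / (0.08206 × 1056.15) = 26.69 mol
For 3.870 mol Fe2O3, stoichiometry requires (3/1) × 3.870 = 11.61 mol CO; 26.69 mol is available, so Fe2O3 is limiting.
n(CO2) = (3/1) × 3.870 = 11.61 mol
V(CO2) = nRT/P = 11.61 × 0.08206 × 367 / 10.6 = 32.99 L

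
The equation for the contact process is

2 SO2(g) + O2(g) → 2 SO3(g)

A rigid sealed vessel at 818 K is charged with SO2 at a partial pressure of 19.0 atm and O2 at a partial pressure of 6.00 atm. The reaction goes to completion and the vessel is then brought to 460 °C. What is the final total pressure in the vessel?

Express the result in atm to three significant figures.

17.0 atm

Because the vessel is rigid and T is held at 818 K, work the stoichiometry in partial pressures (P_i = n_iRT/V).
P(O2) required for 19.0 atm of SO2 = (1/2) × 19.0 = 9.500 atm; available 6.00 atm, so O2 is limiting.
P(SO2) remaining = 19.0 − (2/1) × 6.00 = 7.000 atm
P(gaseous products) = (2)/1 × 6.00 = 12.00 atm
P_total at 818 K = 7.000 + 12.00 = 19.00 atm
Scaling to 460 °C: P = 19.00 × 733.15/818 = 17.03 atm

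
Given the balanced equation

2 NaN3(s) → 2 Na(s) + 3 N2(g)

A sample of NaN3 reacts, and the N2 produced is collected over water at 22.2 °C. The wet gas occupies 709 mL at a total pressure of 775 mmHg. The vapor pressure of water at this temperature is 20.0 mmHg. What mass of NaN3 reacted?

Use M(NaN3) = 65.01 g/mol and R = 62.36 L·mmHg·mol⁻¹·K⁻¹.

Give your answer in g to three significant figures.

P(N2) = 775 − 20.0 = 755.0 mmHg
n(N2) = PV/RT = (755.0 × 0.7090) / (62.36 × 295.35) = 0.02906 mol
n(NaN3) = (2/3) × 0.02906 = 0.01937 mol
m(NaN3) = 0.01937 × 65.01 = 1.259 g

1.26 g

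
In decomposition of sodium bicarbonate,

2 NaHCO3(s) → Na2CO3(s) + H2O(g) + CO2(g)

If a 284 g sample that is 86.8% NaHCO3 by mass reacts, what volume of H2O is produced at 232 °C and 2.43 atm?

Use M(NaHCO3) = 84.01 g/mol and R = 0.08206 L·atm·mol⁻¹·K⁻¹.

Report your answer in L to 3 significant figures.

mass of NaHCO3 = 284 × 86.8/100 = 246.5 g
n(NaHCO3) = 246.5 / 84.01 = 2.934 mol
n(H2O) = (1/2) × 2.934 = 1.467 mol
V = nRT/P = 1.467 × 0.08206 × 505.15 / 2.43 = 25.03 L

25.0 L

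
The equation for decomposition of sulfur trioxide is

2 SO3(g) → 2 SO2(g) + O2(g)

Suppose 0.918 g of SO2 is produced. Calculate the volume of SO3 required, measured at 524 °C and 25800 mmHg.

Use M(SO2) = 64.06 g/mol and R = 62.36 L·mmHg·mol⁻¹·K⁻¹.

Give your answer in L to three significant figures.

n(SO2) = 0.9180 / 64.06 = 0.01433 mol
n(SO3) = (2/2) × 0.01433 = 0.01433 mol
V = nRT/P = 0.01433 × 62.36 × 797.15 / 25800 = 0.02761 L

0.0276 L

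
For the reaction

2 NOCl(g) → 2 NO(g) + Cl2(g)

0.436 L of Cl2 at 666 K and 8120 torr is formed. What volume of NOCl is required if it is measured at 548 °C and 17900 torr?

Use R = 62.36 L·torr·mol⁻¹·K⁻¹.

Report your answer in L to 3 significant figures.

0.488 L

n(Cl2) = PV/RT = (8120 × 0.436) / (62.36 × 666) = 0.08524 mol
n(NOCl) = (2/1) × 0.08524 = 0.1705 mol
V = nRT/P = 0.1705 × 62.36 × 821.15 / 17900 = 0.4878 L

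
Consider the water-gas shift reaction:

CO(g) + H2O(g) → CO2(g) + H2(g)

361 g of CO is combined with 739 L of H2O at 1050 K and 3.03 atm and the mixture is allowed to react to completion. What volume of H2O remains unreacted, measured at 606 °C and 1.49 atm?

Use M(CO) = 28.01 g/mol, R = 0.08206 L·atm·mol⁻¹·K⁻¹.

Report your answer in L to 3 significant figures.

n(CO) = 361 / 28.01 = 12.89 mol
n(H2O) = PV/RT = (3.03 × 739) / (0.08206 × 1050) = 25.99 mol
For 12.89 mol CO, stoichiometry requires (1/1) × 12.89 = 12.89 mol H2O; 25.99 mol is available, so CO is limiting.
n(H2O) consumed = (1/1) × 12.89 = 12.89 mol; remaining = 25.99 − 12.89 = 13.10 mol
V(H2O) = nRT/P = 13.10 × 0.08206 × 879.15 / 1.49 = 634.3 L

634 L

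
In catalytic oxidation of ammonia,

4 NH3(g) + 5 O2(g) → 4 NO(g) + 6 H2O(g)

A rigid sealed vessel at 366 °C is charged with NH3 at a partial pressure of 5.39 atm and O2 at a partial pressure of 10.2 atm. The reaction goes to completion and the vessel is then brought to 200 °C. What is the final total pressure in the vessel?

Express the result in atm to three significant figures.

At constant V, partial pressures at 366 °C are proportional to moles, so apply stoichiometry directly to pressures.
P(O2) required for 5.39 atm of NH3 = (5/4) × 5.39 = 6.737 atm; available 10.2 atm, so NH3 is limiting.
P(O2) remaining = 10.2 − (5/4) × 5.39 = 3.462 atm
P(gaseous products) = (4+6)/4 × 5.39 = 13.47 atm
P_total at 366 °C = 3.462 + 13.47 = 16.93 atm
Scaling to 200 °C: P = 16.93 × 473.15/639.15 = 12.53 atm

12.5 atm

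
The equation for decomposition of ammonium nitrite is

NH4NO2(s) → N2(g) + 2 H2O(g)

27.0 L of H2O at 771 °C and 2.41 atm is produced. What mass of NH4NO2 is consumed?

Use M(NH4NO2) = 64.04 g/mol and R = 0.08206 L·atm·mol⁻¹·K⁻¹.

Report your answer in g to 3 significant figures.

n(H2O) = PV/RT = (2.41 × 27.0) / (0.08206 × 1044.15) = 0.7594 mol
n(NH4NO2) = (1/2) × 0.7594 = 0.3797 mol
m(NH4NO2) = 0.3797 × 64.04 = 24.32 g

24.3 g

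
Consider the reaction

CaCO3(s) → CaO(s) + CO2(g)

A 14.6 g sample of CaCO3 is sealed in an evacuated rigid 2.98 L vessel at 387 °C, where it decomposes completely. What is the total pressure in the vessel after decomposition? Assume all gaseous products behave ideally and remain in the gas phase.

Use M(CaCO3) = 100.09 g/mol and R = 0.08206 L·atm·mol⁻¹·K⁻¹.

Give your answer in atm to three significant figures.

n(CaCO3) = 14.6 / 100.09 = 0.1459 mol
n(gas produced) = (1/1) × 0.1459 = 0.1459 mol
P = nRT/V = 0.1459 × 0.08206 × 660.15 / 2.98 = 2.652 atm

2.65 atm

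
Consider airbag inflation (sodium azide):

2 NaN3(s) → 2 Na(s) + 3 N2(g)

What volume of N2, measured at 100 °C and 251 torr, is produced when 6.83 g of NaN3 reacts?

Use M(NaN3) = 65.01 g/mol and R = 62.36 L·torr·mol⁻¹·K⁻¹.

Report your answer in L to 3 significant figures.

14.6 L

n(NaN3) = 6.830 / 65.01 = 0.1051 mol
n(N2) = (3/2) × 0.1051 = 0.1577 mol
V = nRT/P = 0.1577 × 62.36 × 373.15 / 251 = 14.62 L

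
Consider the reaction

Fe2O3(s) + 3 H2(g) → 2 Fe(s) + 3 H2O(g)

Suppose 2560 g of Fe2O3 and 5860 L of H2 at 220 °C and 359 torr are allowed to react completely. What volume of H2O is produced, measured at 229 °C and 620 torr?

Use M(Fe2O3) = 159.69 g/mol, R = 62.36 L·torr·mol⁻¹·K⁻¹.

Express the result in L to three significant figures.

2430 L

n(Fe2O3) = 2560 / 159.69 = 16.03 mol
n(H2) = PV/RT = (359 × 5860) / (62.36 × 493.15) = 68.41 mol
For 16.03 mol Fe2O3, stoichiometry requires (3/1) × 16.03 = 48.09 mol H2; 68.41 mol is available, so Fe2O3 is limiting.
n(H2O) = (3/1) × 16.03 = 48.09 mol
V(H2O) = nRT/P = 48.09 × 62.36 × 502.15 / 620 = 2429 L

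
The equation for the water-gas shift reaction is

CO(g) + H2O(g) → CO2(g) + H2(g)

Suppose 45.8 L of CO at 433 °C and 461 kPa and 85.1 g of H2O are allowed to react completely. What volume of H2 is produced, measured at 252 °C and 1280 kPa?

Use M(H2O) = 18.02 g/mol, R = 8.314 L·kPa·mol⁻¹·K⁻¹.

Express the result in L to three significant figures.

n(CO) = PV/RT = (461 × 45.8) / (8.314 × 706.15) = 3.596 mol
n(H2O) = 85.1 / 18.02 = 4.723 mol
For 3.596 mol CO, stoichiometry requires (1/1) × 3.596 = 3.596 mol H2O; 4.723 mol is available, so CO is limiting.
n(H2) = (1/1) × 3.596 = 3.596 mol
V(H2) = nRT/P = 3.596 × 8.314 × 525.15 / 1280 = 12.27 L

12.3 L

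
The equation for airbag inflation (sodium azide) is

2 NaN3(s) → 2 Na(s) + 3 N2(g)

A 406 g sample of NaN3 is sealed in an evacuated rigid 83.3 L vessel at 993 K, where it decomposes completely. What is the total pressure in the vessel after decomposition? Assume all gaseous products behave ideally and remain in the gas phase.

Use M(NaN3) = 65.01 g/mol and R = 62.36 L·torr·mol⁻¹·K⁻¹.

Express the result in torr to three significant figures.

n(NaN3) = 406 / 65.01 = 6.245 mol
n(gas produced) = (3/2) × 6.245 = 9.367 mol
P = nRT/V = 9.367 × 62.36 × 993 / 83.3 = 6963 torr

6960 torr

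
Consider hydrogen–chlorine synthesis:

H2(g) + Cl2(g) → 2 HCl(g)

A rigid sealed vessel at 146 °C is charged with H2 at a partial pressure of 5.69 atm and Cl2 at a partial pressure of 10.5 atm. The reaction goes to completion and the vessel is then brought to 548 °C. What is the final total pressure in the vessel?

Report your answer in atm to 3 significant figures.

31.7 atm

Because the vessel is rigid and T is held at 146 °C, work the stoichiometry in partial pressures (P_i = n_iRT/V).
P(Cl2) required for 5.69 atm of H2 = (1/1) × 5.69 = 5.690 atm; available 10.5 atm, so H2 is limiting.
P(Cl2) remaining = 10.5 − (1/1) × 5.69 = 4.810 atm
P(gaseous products) = (2)/1 × 5.69 = 11.38 atm
P_total at 146 °C = 4.810 + 11.38 = 16.19 atm
Scaling to 548 °C: P = 16.19 × 821.15/419.15 = 31.72 atm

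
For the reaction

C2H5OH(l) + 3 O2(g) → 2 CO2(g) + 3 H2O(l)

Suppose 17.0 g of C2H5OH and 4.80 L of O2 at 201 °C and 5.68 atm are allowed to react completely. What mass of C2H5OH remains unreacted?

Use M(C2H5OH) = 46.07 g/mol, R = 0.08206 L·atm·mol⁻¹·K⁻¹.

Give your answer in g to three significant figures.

6.24 g

n(C2H5OH) = 17.0 / 46.07 = 0.3690 mol
n(O2) = PV/RT = (5.68 × 4.80) / (0.08206 × 474.15) = 0.7007 mol
For 0.3690 mol C2H5OH, stoichiometry requires (3/1) × 0.3690 = 1.107 mol O2; 0.7007 mol is available, so O2 is limiting.
n(C2H5OH) consumed = (1/3) × 0.7007 = 0.2336 mol; remaining = 0.3690 − 0.2336 = 0.1354 mol
m(C2H5OH) = 0.1354 × 46.07 = 6.238 g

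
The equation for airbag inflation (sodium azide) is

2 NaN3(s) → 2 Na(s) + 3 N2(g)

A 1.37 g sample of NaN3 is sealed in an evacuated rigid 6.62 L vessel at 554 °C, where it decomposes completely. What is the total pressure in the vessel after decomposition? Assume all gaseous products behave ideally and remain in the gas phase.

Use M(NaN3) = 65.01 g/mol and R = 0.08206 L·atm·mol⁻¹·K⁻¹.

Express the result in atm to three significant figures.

n(NaN3) = 1.37 / 65.01 = 0.02107 mol
n(gas produced) = (3/2) × 0.02107 = 0.03160 mol
P = nRT/V = 0.03160 × 0.08206 × 827.15 / 6.62 = 0.3240 atm

0.324 atm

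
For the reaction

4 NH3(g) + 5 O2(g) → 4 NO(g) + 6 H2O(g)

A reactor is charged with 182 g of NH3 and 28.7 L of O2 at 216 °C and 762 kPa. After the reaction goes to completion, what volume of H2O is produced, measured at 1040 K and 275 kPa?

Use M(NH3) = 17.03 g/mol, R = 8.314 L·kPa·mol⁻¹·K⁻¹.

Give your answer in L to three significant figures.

203 L

n(NH3) = 182 / 17.03 = 10.69 mol
n(O2) = PV/RT = (762 × 28.7) / (8.314 × 489.15) = 5.378 mol
For 10.69 mol NH3, stoichiometry requires (5/4) × 10.69 = 13.36 mol O2; 5.378 mol is available, so O2 is limiting.
n(H2O) = (6/5) × 5.378 = 6.454 mol
V(H2O) = nRT/P = 6.454 × 8.314 × 1040 / 275 = 202.9 L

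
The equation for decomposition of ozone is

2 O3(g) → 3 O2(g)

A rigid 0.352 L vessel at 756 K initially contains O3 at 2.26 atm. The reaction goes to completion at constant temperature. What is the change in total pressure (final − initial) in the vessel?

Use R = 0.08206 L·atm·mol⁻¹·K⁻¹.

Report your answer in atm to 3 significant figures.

1.13 atm

At constant T and V, P ∝ n(gas): 2 mol gas → 3 mol gas.
P_final = (3/2) × 2.26 = 3.390 atm; ΔP = 3.390 − 2.26 = 1.130 atm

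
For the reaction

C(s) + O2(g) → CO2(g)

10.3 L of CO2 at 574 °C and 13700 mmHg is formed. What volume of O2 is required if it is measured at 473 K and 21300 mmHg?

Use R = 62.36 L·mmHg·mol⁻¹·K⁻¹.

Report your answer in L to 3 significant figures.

3.70 L

n(CO2) = PV/RT = (13700 × 10.3) / (62.36 × 847.15) = 2.671 mol
n(O2) = (1/1) × 2.671 = 2.671 mol
V = nRT/P = 2.671 × 62.36 × 473 / 21300 = 3.699 L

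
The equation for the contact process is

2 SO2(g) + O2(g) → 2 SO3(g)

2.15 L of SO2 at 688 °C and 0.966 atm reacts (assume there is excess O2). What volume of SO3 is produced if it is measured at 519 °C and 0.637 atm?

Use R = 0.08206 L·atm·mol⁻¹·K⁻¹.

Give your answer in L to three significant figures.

2.69 L

n(SO2) = PV/RT = (0.966 × 2.15) / (0.08206 × 961.15) = 0.02633 mol
n(SO3) = (2/2) × 0.02633 = 0.02633 mol
V = nRT/P = 0.02633 × 0.08206 × 792.15 / 0.637 = 2.687 L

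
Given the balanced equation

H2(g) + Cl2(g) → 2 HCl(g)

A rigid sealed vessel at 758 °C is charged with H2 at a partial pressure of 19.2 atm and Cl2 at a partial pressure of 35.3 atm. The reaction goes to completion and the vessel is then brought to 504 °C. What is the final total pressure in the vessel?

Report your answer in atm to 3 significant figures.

41.1 atm

At constant V, partial pressures at 758 °C are proportional to moles, so apply stoichiometry directly to pressures.
P(Cl2) required for 19.2 atm of H2 = (1/1) × 19.2 = 19.20 atm; available 35.3 atm, so H2 is limiting.
P(Cl2) remaining = 35.3 − (1/1) × 19.2 = 16.10 atm
P(gaseous products) = (2)/1 × 19.2 = 38.40 atm
P_total at 758 °C = 16.10 + 38.40 = 54.50 atm
Scaling to 504 °C: P = 54.50 × 777.15/1031.15 = 41.08 atm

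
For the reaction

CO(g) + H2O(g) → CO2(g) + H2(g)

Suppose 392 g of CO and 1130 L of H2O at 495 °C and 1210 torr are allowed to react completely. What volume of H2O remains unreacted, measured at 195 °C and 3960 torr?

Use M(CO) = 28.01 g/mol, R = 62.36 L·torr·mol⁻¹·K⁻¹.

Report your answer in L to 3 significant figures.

107 L

n(CO) = 392 / 28.01 = 14.00 mol
n(H2O) = PV/RT = (1210 × 1130) / (62.36 × 768.15) = 28.54 mol
For 14.00 mol CO, stoichiometry requires (1/1) × 14.00 = 14.00 mol H2O; 28.54 mol is available, so CO is limiting.
n(H2O) consumed = (1/1) × 14.00 = 14.00 mol; remaining = 28.54 − 14.00 = 14.54 mol
V(H2O) = nRT/P = 14.54 × 62.36 × 468.15 / 3960 = 107.2 L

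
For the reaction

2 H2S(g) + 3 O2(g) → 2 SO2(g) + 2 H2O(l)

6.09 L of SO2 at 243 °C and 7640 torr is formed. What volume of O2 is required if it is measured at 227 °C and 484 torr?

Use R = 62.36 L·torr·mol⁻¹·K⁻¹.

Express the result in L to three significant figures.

140 L

n(SO2) = PV/RT = (7640 × 6.09) / (62.36 × 516.15) = 1.446 mol
n(O2) = (3/2) × 1.446 = 2.169 mol
V = nRT/P = 2.169 × 62.36 × 500.15 / 484 = 139.8 L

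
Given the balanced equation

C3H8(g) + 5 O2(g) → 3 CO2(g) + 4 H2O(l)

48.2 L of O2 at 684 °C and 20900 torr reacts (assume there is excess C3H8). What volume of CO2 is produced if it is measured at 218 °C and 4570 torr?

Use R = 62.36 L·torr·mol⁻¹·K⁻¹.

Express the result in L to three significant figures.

67.9 L

n(O2) = PV/RT = (20900 × 48.2) / (62.36 × 957.15) = 16.88 mol
n(CO2) = (3/5) × 16.88 = 10.13 mol
V = nRT/P = 10.13 × 62.36 × 491.15 / 4570 = 67.89 L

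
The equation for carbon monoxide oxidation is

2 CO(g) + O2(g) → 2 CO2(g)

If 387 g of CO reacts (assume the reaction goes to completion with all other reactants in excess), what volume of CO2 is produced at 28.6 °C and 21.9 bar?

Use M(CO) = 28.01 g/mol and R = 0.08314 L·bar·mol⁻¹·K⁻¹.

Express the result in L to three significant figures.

15.8 L

n(CO) = 387.0 / 28.01 = 13.82 mol
n(CO2) = (2/2) × 13.82 = 13.82 mol
V = nRT/P = 13.82 × 0.08314 × 301.75 / 21.9 = 15.83 L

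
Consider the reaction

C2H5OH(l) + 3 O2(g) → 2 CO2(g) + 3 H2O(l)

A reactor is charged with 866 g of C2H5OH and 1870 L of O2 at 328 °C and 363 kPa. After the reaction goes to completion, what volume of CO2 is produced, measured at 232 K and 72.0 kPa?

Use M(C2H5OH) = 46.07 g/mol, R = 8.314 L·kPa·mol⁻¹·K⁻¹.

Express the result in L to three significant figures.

1010 L

n(C2H5OH) = 866 / 46.07 = 18.80 mol
n(O2) = PV/RT = (363 × 1870) / (8.314 × 601.15) = 135.8 mol
For 18.80 mol C2H5OH, stoichiometry requires (3/1) × 18.80 = 56.40 mol O2; 135.8 mol is available, so C2H5OH is limiting.
n(CO2) = (2/1) × 18.80 = 37.60 mol
V(CO2) = nRT/P = 37.60 × 8.314 × 232 / 72.0 = 1007 L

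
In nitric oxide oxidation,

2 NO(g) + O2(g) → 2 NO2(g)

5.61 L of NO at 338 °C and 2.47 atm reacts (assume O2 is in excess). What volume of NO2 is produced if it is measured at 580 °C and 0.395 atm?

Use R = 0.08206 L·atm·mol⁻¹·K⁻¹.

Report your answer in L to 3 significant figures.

49.0 L

n(NO) = PV/RT = (2.47 × 5.61) / (0.08206 × 611.15) = 0.2763 mol
n(NO2) = (2/2) × 0.2763 = 0.2763 mol
V = nRT/P = 0.2763 × 0.08206 × 853.15 / 0.395 = 48.97 L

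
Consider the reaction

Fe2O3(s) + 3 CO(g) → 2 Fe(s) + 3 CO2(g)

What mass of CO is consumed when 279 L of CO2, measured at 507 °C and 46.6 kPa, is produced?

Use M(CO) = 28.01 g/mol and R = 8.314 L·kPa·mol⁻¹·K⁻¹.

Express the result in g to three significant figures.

n(CO2) = PV/RT = (46.6 × 279) / (8.314 × 780.15) = 2.004 mol
n(CO) = (3/3) × 2.004 = 2.004 mol
m(CO) = 2.004 × 28.01 = 56.13 g

56.1 g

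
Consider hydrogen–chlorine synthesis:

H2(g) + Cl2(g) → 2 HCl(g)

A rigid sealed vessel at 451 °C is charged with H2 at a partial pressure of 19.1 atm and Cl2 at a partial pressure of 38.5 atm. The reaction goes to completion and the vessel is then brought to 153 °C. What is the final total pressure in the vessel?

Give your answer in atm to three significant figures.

33.9 atm

Because the vessel is rigid and T is held at 451 °C, work the stoichiometry in partial pressures (P_i = n_iRT/V).
P(Cl2) required for 19.1 atm of H2 = (1/1) × 19.1 = 19.10 atm; available 38.5 atm, so H2 is limiting.
P(Cl2) remaining = 38.5 − (1/1) × 19.1 = 19.40 atm
P(gaseous products) = (2)/1 × 19.1 = 38.20 atm
P_total at 451 °C = 19.40 + 38.20 = 57.60 atm
Scaling to 153 °C: P = 57.60 × 426.15/724.15 = 33.90 atm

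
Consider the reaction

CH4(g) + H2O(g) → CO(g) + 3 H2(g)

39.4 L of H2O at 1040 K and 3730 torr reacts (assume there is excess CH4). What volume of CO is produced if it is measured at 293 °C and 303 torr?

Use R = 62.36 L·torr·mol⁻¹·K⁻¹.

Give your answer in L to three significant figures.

264 L

n(H2O) = PV/RT = (3730 × 39.4) / (62.36 × 1040) = 2.266 mol
n(CO) = (1/1) × 2.266 = 2.266 mol
V = nRT/P = 2.266 × 62.36 × 566.15 / 303 = 264.0 L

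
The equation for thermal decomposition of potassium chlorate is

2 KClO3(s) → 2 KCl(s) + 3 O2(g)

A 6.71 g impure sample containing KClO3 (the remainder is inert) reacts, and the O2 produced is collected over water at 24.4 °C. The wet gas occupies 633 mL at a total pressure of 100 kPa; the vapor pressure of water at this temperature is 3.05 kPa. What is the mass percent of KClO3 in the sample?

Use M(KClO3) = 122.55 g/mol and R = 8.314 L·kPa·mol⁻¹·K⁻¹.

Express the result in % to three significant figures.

30.2 %

P(O2) = 100 − 3.05 = 96.95 kPa
n(O2) = PV/RT = (96.95 × 0.6330) / (8.314 × 297.55) = 0.02481 mol
n(KClO3) = (2/3) × 0.02481 = 0.01654 mol
m(KClO3) = 0.01654 × 122.55 = 2.027 g
%KClO3 = 2.027 / 6.71 × 100 = 30.21%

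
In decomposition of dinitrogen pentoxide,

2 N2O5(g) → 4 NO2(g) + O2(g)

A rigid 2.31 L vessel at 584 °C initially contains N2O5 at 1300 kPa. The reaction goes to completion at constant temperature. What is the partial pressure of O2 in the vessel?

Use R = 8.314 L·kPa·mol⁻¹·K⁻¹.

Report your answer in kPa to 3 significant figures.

650 kPa

n(N2O5)₀ = PV/RT = (1300 × 2.31) / (8.314 × 857.15) = 0.4214 mol
n(O2) = (1/2) × 0.4214 = 0.2107 mol
P(O2) = nRT/V = 0.2107 × 8.314 × 857.15 / 2.31 = 650.0 kPa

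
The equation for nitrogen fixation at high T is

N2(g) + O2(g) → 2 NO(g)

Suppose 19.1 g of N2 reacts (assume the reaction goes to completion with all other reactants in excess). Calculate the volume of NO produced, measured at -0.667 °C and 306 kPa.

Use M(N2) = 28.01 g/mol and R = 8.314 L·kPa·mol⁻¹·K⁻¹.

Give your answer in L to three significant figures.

n(N2) = 19.10 / 28.01 = 0.6819 mol
n(NO) = (2/1) × 0.6819 = 1.364 mol
V = nRT/P = 1.364 × 8.314 × 272.483 / 306 = 10.10 L

10.1 L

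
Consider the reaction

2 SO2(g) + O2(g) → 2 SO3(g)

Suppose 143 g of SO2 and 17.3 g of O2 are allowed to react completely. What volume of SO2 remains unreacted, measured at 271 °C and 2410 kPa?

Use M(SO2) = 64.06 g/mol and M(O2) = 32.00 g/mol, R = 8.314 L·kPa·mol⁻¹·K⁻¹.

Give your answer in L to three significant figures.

2.16 L

n(SO2) = 143 / 64.06 = 2.232 mol
n(O2) = 17.3 / 32.00 = 0.5406 mol
For 2.232 mol SO2, stoichiometry requires (1/2) × 2.232 = 1.116 mol O2; 0.5406 mol is available, so O2 is limiting.
n(SO2) consumed = (2/1) × 0.5406 = 1.081 mol; remaining = 2.232 − 1.081 = 1.151 mol
V(SO2) = nRT/P = 1.151 × 8.314 × 544.15 / 2410 = 2.161 L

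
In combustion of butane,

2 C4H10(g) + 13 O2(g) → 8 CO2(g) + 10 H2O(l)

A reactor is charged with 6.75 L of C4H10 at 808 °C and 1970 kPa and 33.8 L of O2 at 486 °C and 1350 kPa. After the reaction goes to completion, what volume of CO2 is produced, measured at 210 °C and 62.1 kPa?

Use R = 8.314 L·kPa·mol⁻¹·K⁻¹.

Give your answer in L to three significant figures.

288 L

n(C4H10) = PV/RT = (1970 × 6.75) / (8.314 × 1081.15) = 1.479 mol
n(O2) = PV/RT = (1350 × 33.8) / (8.314 × 759.15) = 7.230 mol
For 1.479 mol C4H10, stoichiometry requires (13/2) × 1.479 = 9.614 mol O2; 7.230 mol is available, so O2 is limiting.
n(CO2) = (8/13) × 7.230 = 4.449 mol
V(CO2) = nRT/P = 4.449 × 8.314 × 483.15 / 62.1 = 287.8 L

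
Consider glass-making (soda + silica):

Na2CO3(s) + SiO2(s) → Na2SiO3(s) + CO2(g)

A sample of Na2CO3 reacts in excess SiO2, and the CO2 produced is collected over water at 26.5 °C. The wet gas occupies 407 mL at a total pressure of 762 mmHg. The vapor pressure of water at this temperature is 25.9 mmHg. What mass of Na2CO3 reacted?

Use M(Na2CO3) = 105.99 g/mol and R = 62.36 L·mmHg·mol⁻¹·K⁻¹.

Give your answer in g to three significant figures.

1.70 g

P(CO2) = 762 − 25.9 = 736.1 mmHg
n(CO2) = PV/RT = (736.1 × 0.4070) / (62.36 × 299.65) = 0.01603 mol
n(Na2CO3) = (1/1) × 0.01603 = 0.01603 mol
m(Na2CO3) = 0.01603 × 105.99 = 1.699 g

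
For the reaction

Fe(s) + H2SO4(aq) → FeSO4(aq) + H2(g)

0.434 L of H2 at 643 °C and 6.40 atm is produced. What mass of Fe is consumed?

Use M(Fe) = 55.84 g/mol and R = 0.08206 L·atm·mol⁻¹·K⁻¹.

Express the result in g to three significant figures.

2.06 g

n(H2) = PV/RT = (6.40 × 0.434) / (0.08206 × 916.15) = 0.03695 mol
n(Fe) = (1/1) × 0.03695 = 0.03695 mol
m(Fe) = 0.03695 × 55.84 = 2.063 g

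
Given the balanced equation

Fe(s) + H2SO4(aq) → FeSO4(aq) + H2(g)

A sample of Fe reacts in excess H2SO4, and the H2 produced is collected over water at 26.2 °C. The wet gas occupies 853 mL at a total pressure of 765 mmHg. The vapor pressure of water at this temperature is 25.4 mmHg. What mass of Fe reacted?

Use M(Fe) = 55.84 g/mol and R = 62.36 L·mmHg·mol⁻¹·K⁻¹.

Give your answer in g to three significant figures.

1.89 g

P(H2) = 765 − 25.4 = 739.6 mmHg
n(H2) = PV/RT = (739.6 × 0.8530) / (62.36 × 299.35) = 0.03380 mol
n(Fe) = (1/1) × 0.03380 = 0.03380 mol
m(Fe) = 0.03380 × 55.84 = 1.887 g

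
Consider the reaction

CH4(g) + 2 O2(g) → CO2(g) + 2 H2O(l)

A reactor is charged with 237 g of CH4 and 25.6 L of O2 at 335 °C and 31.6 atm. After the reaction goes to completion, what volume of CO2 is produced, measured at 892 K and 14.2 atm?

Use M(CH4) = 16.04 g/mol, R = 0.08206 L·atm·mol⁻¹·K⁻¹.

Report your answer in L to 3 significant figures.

41.8 L

n(CH4) = 237 / 16.04 = 14.78 mol
n(O2) = PV/RT = (31.6 × 25.6) / (0.08206 × 608.15) = 16.21 mol
For 14.78 mol CH4, stoichiometry requires (2/1) × 14.78 = 29.56 mol O2; 16.21 mol is available, so O2 is limiting.
n(CO2) = (1/2) × 16.21 = 8.105 mol
V(CO2) = nRT/P = 8.105 × 0.08206 × 892 / 14.2 = 41.78 L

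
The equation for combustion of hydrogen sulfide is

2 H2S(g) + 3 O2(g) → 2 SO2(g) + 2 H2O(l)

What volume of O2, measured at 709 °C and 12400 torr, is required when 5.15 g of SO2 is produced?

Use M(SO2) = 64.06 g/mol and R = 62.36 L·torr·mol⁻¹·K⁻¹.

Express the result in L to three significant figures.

0.596 L

n(SO2) = 5.150 / 64.06 = 0.08039 mol
n(O2) = (3/2) × 0.08039 = 0.1206 mol
V = nRT/P = 0.1206 × 62.36 × 982.15 / 12400 = 0.5957 L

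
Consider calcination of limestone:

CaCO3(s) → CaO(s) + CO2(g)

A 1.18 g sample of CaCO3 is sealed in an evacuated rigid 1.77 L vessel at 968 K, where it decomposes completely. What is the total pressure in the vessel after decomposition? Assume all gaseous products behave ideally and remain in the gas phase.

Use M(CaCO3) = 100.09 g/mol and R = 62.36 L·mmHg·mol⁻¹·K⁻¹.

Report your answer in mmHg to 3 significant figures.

402 mmHg

n(CaCO3) = 1.18 / 100.09 = 0.01179 mol
n(gas produced) = (1/1) × 0.01179 = 0.01179 mol
P = nRT/V = 0.01179 × 62.36 × 968 / 1.77 = 402.1 mmHg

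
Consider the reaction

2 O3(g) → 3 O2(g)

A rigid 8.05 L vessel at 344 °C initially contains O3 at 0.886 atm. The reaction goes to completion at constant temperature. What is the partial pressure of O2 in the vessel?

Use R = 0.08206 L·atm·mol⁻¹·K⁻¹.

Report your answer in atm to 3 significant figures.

1.33 atm

n(O3)₀ = PV/RT = (0.886 × 8.05) / (0.08206 × 617.15) = 0.1408 mol
n(O2) = (3/2) × 0.1408 = 0.2112 mol
P(O2) = nRT/V = 0.2112 × 0.08206 × 617.15 / 8.05 = 1.329 atm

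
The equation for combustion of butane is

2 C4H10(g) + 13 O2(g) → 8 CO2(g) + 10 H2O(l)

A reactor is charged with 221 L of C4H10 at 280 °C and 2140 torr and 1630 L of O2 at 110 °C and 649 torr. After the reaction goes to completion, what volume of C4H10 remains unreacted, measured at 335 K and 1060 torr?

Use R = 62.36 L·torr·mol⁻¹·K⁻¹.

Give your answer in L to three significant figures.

n(C4H10) = PV/RT = (2140 × 221) / (62.36 × 553.15) = 13.71 mol
n(O2) = PV/RT = (649 × 1630) / (62.36 × 383.15) = 44.27 mol
For 13.71 mol C4H10, stoichiometry requires (13/2) × 13.71 = 89.12 mol O2; 44.27 mol is available, so O2 is limiting.
n(C4H10) consumed = (2/13) × 44.27 = 6.811 mol; remaining = 13.71 − 6.811 = 6.899 mol
V(C4H10) = nRT/P = 6.899 × 62.36 × 335 / 1060 = 136.0 L

136 L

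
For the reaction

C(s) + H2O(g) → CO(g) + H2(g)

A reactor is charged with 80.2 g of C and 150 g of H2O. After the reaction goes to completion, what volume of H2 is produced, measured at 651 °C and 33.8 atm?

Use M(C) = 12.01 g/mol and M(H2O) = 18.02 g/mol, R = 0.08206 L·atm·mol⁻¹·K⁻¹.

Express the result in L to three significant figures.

15.0 L

n(C) = 80.2 / 12.01 = 6.678 mol
n(H2O) = 150 / 18.02 = 8.324 mol
For 6.678 mol C, stoichiometry requires (1/1) × 6.678 = 6.678 mol H2O; 8.324 mol is available, so C is limiting.
n(H2) = (1/1) × 6.678 = 6.678 mol
V(H2) = nRT/P = 6.678 × 0.08206 × 924.15 / 33.8 = 14.98 L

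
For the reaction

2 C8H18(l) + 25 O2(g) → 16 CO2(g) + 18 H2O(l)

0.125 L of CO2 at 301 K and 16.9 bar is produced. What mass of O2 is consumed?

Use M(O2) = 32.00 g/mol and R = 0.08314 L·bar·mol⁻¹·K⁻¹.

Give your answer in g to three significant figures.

n(CO2) = PV/RT = (16.9 × 0.125) / (0.08314 × 301) = 0.08442 mol
n(O2) = (25/16) × 0.08442 = 0.1319 mol
m(O2) = 0.1319 × 32.00 = 4.221 g

4.22 g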